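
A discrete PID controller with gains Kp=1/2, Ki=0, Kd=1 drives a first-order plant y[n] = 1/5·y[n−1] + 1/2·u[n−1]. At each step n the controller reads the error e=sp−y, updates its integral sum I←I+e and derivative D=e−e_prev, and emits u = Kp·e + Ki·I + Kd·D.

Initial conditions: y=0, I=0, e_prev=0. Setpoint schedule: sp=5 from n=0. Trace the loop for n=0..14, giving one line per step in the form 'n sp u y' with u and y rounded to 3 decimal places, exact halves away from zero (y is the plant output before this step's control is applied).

0 5 7.500 0.000
1 5 -3.125 3.750
2 5 7.469 -0.813
3 5 -3.670 3.572
4 5 7.753 -1.121
5 5 -4.099 3.652
6 5 8.131 -1.319
7 5 -4.522 3.802
8 5 8.553 -1.501
9 5 -4.965 3.976
10 5 9.007 -1.687
11 5 -5.436 4.166
12 5 9.493 -1.885
13 5 -5.939 4.370
14 5 10.013 -2.096

(exact arithmetic carried between steps; '≈' marks a value shown rounded to 6 d.p. or computed from one; I and e_prev carry over from the previous line; the table rounds u and y to 3 d.p., halves away from zero)
n=0: y=0, sp=5, e=sp−y=5; I=5, D=e−e_prev=5; u=1/2·5+0·5+1·5=7.5; next y=1/5·0+1/2·7.5=3.75
n=1: y=3.75, sp=5, e=sp−y=1.25; I=6.25, D=e−e_prev=-3.75; u=1/2·1.25+0·6.25+1·(-3.75)=-3.125; next y=1/5·3.75+1/2·(-3.125)=-0.8125
n=2: y=-0.8125, sp=5, e=sp−y=5.8125; I=12.0625, D=e−e_prev=4.5625; u=1/2·5.8125+0·12.0625+1·4.5625=7.46875; next y=1/5·(-0.8125)+1/2·7.46875=3.571875
n=3: y=3.571875, sp=5, e=sp−y=1.428125; I=13.490625, D=e−e_prev=-4.384375; u=1/2·1.428125+0·13.490625+1·(-4.384375)≈-3.670313; next y=1/5·3.571875+1/2·(-3.670313)≈-1.120781
n=4: y≈-1.120781, sp=5, e=sp−y≈6.120781; I≈19.611406, D=e−e_prev≈4.692656; u=1/2·6.120781+0·19.611406+1·4.692656≈7.753047; next y=1/5·(-1.120781)+1/2·7.753047≈3.652367
n=5: y≈3.652367, sp=5, e=sp−y≈1.347633; I≈20.959039, D=e−e_prev≈-4.773148; u=1/2·1.347633+0·20.959039+1·(-4.773148)≈-4.099332; next y=1/5·3.652367+1/2·(-4.099332)≈-1.319193
n=6: y≈-1.319193, sp=5, e=sp−y≈6.319193; I≈27.278232, D=e−e_prev≈4.971560; u=1/2·6.319193+0·27.278232+1·4.971560≈8.131156; next y=1/5·(-1.319193)+1/2·8.131156≈3.801740
n=7: y≈3.801740, sp=5, e=sp−y≈1.198260; I≈28.476492, D=e−e_prev≈-5.120932; u=1/2·1.198260+0·28.476492+1·(-5.120932)≈-4.521802; next y=1/5·3.801740+1/2·(-4.521802)≈-1.500553
n=8: y≈-1.500553, sp=5, e=sp−y≈6.500553; I≈34.977045, D=e−e_prev≈5.302293; u=1/2·6.500553+0·34.977045+1·5.302293≈8.552569; next y=1/5·(-1.500553)+1/2·8.552569≈3.976174
n=9: y≈3.976174, sp=5, e=sp−y≈1.023826; I≈36.000871, D=e−e_prev≈-5.476727; u=1/2·1.023826+0·36.000871+1·(-5.476727)≈-4.964814; next y=1/5·3.976174+1/2·(-4.964814)≈-1.687172
n=10: y≈-1.687172, sp=5, e=sp−y≈6.687172; I≈42.688043, D=e−e_prev≈5.663346; u=1/2·6.687172+0·42.688043+1·5.663346≈9.006932; next y=1/5·(-1.687172)+1/2·9.006932≈4.166032
n=11: y≈4.166032, sp=5, e=sp−y≈0.833968; I≈43.522012, D=e−e_prev≈-5.853204; u=1/2·0.833968+0·43.522012+1·(-5.853204)≈-5.436220; next y=1/5·4.166032+1/2·(-5.436220)≈-1.884903
n=12: y≈-1.884903, sp=5, e=sp−y≈6.884903; I≈50.406915, D=e−e_prev≈6.050935; u=1/2·6.884903+0·50.406915+1·6.050935≈9.493387; next y=1/5·(-1.884903)+1/2·9.493387≈4.369713
n=13: y≈4.369713, sp=5, e=sp−y≈0.630287; I≈51.037202, D=e−e_prev≈-6.254616; u=1/2·0.630287+0·51.037202+1·(-6.254616)≈-5.939473; next y=1/5·4.369713+1/2·(-5.939473)≈-2.095794
n=14: y≈-2.095794, sp=5, e=sp−y≈7.095794; I≈58.132996, D=e−e_prev≈6.465506; u=1/2·7.095794+0·58.132996+1·6.465506≈10.013403; next y=1/5·(-2.095794)+1/2·10.013403≈4.587543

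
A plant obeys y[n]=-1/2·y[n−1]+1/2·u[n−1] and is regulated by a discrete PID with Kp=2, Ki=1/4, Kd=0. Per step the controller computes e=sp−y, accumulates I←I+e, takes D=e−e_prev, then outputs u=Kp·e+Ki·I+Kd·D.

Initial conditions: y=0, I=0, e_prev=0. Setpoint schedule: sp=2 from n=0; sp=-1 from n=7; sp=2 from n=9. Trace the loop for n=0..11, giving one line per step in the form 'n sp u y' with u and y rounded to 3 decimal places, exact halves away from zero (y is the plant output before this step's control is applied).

(exact arithmetic carried between steps; '≈' marks a value shown rounded to 6 d.p. or computed from one; I and e_prev carry over from the previous line; the table rounds u and y to 3 d.p., halves away from zero)
n=0: y=0, sp=2, e=sp−y=2; I=2, D=e−e_prev=2; u=2·2+1/4·2+0·2=4.5; next y=-1/2·0+1/2·4.5=2.25
n=1: y=2.25, sp=2, e=sp−y=-0.25; I=1.75, D=e−e_prev=-2.25; u=2·(-0.25)+1/4·1.75+0·(-2.25)=-0.0625; next y=-1/2·2.25+1/2·(-0.0625)=-1.15625
n=2: y=-1.15625, sp=2, e=sp−y=3.15625; I=4.90625, D=e−e_prev=3.40625; u=2·3.15625+1/4·4.90625+0·3.40625≈7.539063; next y=-1/2·(-1.15625)+1/2·7.539063≈4.347656
n=3: y≈4.347656, sp=2, e=sp−y≈-2.347656; I≈2.558594, D=e−e_prev≈-5.503906; u=2·(-2.347656)+1/4·2.558594+0·(-5.503906)≈-4.055664; next y=-1/2·4.347656+1/2·(-4.055664)≈-4.201660
n=4: y≈-4.201660, sp=2, e=sp−y≈6.201660; I≈8.760254, D=e−e_prev≈8.549316; u=2·6.201660+1/4·8.760254+0·8.549316≈14.593384; next y=-1/2·(-4.201660)+1/2·14.593384≈9.397522
n=5: y≈9.397522, sp=2, e=sp−y≈-7.397522; I≈1.362732, D=e−e_prev≈-13.599182; u=2·(-7.397522)+1/4·1.362732+0·(-13.599182)≈-14.454361; next y=-1/2·9.397522+1/2·(-14.454361)≈-11.925941
n=6: y≈-11.925941, sp=2, e=sp−y≈13.925941; I≈15.288673, D=e−e_prev≈21.323463; u=2·13.925941+1/4·15.288673+0·21.323463≈31.674051; next y=-1/2·(-11.925941)+1/2·31.674051≈21.799996
n=7: y≈21.799996, sp=-1, e=sp−y≈-22.799996; I≈-7.511323, D=e−e_prev≈-36.725938; u=2·(-22.799996)+1/4·(-7.511323)+0·(-36.725938)≈-47.477823; next y=-1/2·21.799996+1/2·(-47.477823)≈-34.638910
n=8: y≈-34.638910, sp=-1, e=sp−y≈33.638910; I≈26.127587, D=e−e_prev≈56.438906; u=2·33.638910+1/4·26.127587+0·56.438906≈73.809717; next y=-1/2·(-34.638910)+1/2·73.809717≈54.224313
n=9: y≈54.224313, sp=2, e=sp−y≈-52.224313; I≈-26.096726, D=e−e_prev≈-85.863223; u=2·(-52.224313)+1/4·(-26.096726)+0·(-85.863223)≈-110.972808; next y=-1/2·54.224313+1/2·(-110.972808)≈-82.598561
n=10: y≈-82.598561, sp=2, e=sp−y≈84.598561; I≈58.501834, D=e−e_prev≈136.822874; u=2·84.598561+1/4·58.501834+0·136.822874≈183.822580; next y=-1/2·(-82.598561)+1/2·183.822580≈133.210570
n=11: y≈133.210570, sp=2, e=sp−y≈-131.210570; I≈-72.708736, D=e−e_prev≈-215.809131; u=2·(-131.210570)+1/4·(-72.708736)+0·(-215.809131)≈-280.598325; next y=-1/2·133.210570+1/2·(-280.598325)≈-206.904448

0 2 4.500 0.000
1 2 -0.063 2.250
2 2 7.539 -1.156
3 2 -4.056 4.348
4 2 14.593 -4.202
5 2 -14.454 9.398
6 2 31.674 -11.926
7 -1 -47.478 21.800
8 -1 73.810 -34.639
9 2 -110.973 54.224
10 2 183.823 -82.599
11 2 -280.598 133.211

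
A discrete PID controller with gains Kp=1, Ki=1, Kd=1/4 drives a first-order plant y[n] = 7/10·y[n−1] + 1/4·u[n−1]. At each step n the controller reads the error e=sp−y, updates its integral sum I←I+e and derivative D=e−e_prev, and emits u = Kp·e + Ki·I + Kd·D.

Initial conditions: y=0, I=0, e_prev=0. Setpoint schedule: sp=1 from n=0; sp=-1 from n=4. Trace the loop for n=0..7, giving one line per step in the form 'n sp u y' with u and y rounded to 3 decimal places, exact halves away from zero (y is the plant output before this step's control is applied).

(exact arithmetic carried between steps; '≈' marks a value shown rounded to 6 d.p. or computed from one; I and e_prev carry over from the previous line; the table rounds u and y to 3 d.p., halves away from zero)
n=0: y=0, sp=1, e=sp−y=1; I=1, D=e−e_prev=1; u=1·1+1·1+1/4·1=2.25; next y=7/10·0+1/4·2.25=0.5625
n=1: y=0.5625, sp=1, e=sp−y=0.4375; I=1.4375, D=e−e_prev=-0.5625; u=1·0.4375+1·1.4375+1/4·(-0.5625)=1.734375; next y=7/10·0.5625+1/4·1.734375≈0.827344
n=2: y≈0.827344, sp=1, e=sp−y≈0.172656; I≈1.610156, D=e−e_prev≈-0.264844; u=1·0.172656+1·1.610156+1/4·(-0.264844)≈1.716602; next y=7/10·0.827344+1/4·1.716602≈1.008291
n=3: y≈1.008291, sp=1, e=sp−y≈-0.008291; I≈1.601865, D=e−e_prev≈-0.180947; u=1·(-0.008291)+1·1.601865+1/4·(-0.180947)≈1.548337; next y=7/10·1.008291+1/4·1.548337≈1.092888
n=4: y≈1.092888, sp=-1, e=sp−y≈-2.092888; I≈-0.491023, D=e−e_prev≈-2.084597; u=1·(-2.092888)+1·(-0.491023)+1/4·(-2.084597)≈-3.105060; next y=7/10·1.092888+1/4·(-3.105060)≈-0.011243
n=5: y≈-0.011243, sp=-1, e=sp−y≈-0.988757; I≈-1.479779, D=e−e_prev≈1.104131; u=1·(-0.988757)+1·(-1.479779)+1/4·1.104131≈-2.192503; next y=7/10·(-0.011243)+1/4·(-2.192503)≈-0.555996
n=6: y≈-0.555996, sp=-1, e=sp−y≈-0.444004; I≈-1.923783, D=e−e_prev≈0.544753; u=1·(-0.444004)+1·(-1.923783)+1/4·0.544753≈-2.231599; next y=7/10·(-0.555996)+1/4·(-2.231599)≈-0.947097
n=7: y≈-0.947097, sp=-1, e=sp−y≈-0.052903; I≈-1.976686, D=e−e_prev≈0.391101; u=1·(-0.052903)+1·(-1.976686)+1/4·0.391101≈-1.931814; next y=7/10·(-0.947097)+1/4·(-1.931814)≈-1.145921

0 1 2.250 0.000
1 1 1.734 0.563
2 1 1.717 0.827
3 1 1.548 1.008
4 -1 -3.105 1.093
5 -1 -2.193 -0.011
6 -1 -2.232 -0.556
7 -1 -1.932 -0.947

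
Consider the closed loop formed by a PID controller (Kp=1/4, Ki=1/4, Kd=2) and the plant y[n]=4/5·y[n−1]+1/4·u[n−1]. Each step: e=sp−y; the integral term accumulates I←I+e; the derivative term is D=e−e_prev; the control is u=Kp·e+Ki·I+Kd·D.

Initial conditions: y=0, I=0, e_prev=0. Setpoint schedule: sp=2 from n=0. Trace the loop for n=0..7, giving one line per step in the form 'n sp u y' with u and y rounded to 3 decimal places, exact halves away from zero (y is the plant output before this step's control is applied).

0 2 5.000 0.000
1 2 -1.625 1.250
2 2 2.703 0.594
3 2 0.350 1.151
4 2 2.033 1.008
5 2 1.229 1.315
6 2 1.903 1.359
7 2 1.642 1.563

(exact arithmetic carried between steps; '≈' marks a value shown rounded to 6 d.p. or computed from one; I and e_prev carry over from the previous line; the table rounds u and y to 3 d.p., halves away from zero)
n=0: y=0, sp=2, e=sp−y=2; I=2, D=e−e_prev=2; u=1/4·2+1/4·2+2·2=5; next y=4/5·0+1/4·5=1.25
n=1: y=1.25, sp=2, e=sp−y=0.75; I=2.75, D=e−e_prev=-1.25; u=1/4·0.75+1/4·2.75+2·(-1.25)=-1.625; next y=4/5·1.25+1/4·(-1.625)=0.59375
n=2: y=0.59375, sp=2, e=sp−y=1.40625; I=4.15625, D=e−e_prev=0.65625; u=1/4·1.40625+1/4·4.15625+2·0.65625=2.703125; next y=4/5·0.59375+1/4·2.703125≈1.150781
n=3: y≈1.150781, sp=2, e=sp−y≈0.849219; I≈5.005469, D=e−e_prev≈-0.557031; u=1/4·0.849219+1/4·5.005469+2·(-0.557031)≈0.349609; next y=4/5·1.150781+1/4·0.349609≈1.008027
n=4: y≈1.008027, sp=2, e=sp−y≈0.991973; I≈5.997441, D=e−e_prev≈0.142754; u=1/4·0.991973+1/4·5.997441+2·0.142754≈2.032861; next y=4/5·1.008027+1/4·2.032861≈1.314637
n=5: y≈1.314637, sp=2, e=sp−y≈0.685363; I≈6.682804, D=e−e_prev≈-0.306610; u=1/4·0.685363+1/4·6.682804+2·(-0.306610)≈1.228822; next y=4/5·1.314637+1/4·1.228822≈1.358915
n=6: y≈1.358915, sp=2, e=sp−y≈0.641085; I≈7.323889, D=e−e_prev≈-0.044278; u=1/4·0.641085+1/4·7.323889+2·(-0.044278)≈1.902687; next y=4/5·1.358915+1/4·1.902687≈1.562804
n=7: y≈1.562804, sp=2, e=sp−y≈0.437196; I≈7.761085, D=e−e_prev≈-0.203889; u=1/4·0.437196+1/4·7.761085+2·(-0.203889)≈1.641793; next y=4/5·1.562804+1/4·1.641793≈1.660691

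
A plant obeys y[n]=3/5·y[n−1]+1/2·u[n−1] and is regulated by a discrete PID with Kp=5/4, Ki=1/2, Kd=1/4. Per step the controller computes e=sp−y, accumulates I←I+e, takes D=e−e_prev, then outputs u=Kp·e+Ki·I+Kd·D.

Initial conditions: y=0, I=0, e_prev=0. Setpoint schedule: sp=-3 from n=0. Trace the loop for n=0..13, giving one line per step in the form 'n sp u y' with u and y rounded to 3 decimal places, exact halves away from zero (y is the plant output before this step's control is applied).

0 -3 -6.000 0.000
1 -3 -0.750 -3.000
2 -3 -3.150 -2.175
3 -3 -1.946 -2.880
4 -3 -2.540 -2.701
5 -3 -2.266 -2.891
6 -3 -2.415 -2.867
7 -3 -2.354 -2.928
8 -3 -2.393 -2.934
9 -3 -2.382 -2.957
10 -3 -2.393 -2.965
11 -3 -2.392 -2.975
12 -3 -2.395 -2.981
13 -3 -2.396 -2.986

(exact arithmetic carried between steps; '≈' marks a value shown rounded to 6 d.p. or computed from one; I and e_prev carry over from the previous line; the table rounds u and y to 3 d.p., halves away from zero)
n=0: y=0, sp=-3, e=sp−y=-3; I=-3, D=e−e_prev=-3; u=5/4·(-3)+1/2·(-3)+1/4·(-3)=-6; next y=3/5·0+1/2·(-6)=-3
n=1: y=-3, sp=-3, e=sp−y=0; I=-3, D=e−e_prev=3; u=5/4·0+1/2·(-3)+1/4·3=-0.75; next y=3/5·(-3)+1/2·(-0.75)=-2.175
n=2: y=-2.175, sp=-3, e=sp−y=-0.825; I=-3.825, D=e−e_prev=-0.825; u=5/4·(-0.825)+1/2·(-3.825)+1/4·(-0.825)=-3.15; next y=3/5·(-2.175)+1/2·(-3.15)=-2.88
n=3: y=-2.88, sp=-3, e=sp−y=-0.12; I=-3.945, D=e−e_prev=0.705; u=5/4·(-0.12)+1/2·(-3.945)+1/4·0.705=-1.94625; next y=3/5·(-2.88)+1/2·(-1.94625)=-2.701125
n=4: y=-2.701125, sp=-3, e=sp−y=-0.298875; I=-4.243875, D=e−e_prev=-0.178875; u=5/4·(-0.298875)+1/2·(-4.243875)+1/4·(-0.178875)=-2.54025; next y=3/5·(-2.701125)+1/2·(-2.54025)=-2.8908
n=5: y=-2.8908, sp=-3, e=sp−y=-0.1092; I=-4.353075, D=e−e_prev=0.189675; u=5/4·(-0.1092)+1/2·(-4.353075)+1/4·0.189675≈-2.265619; next y=3/5·(-2.8908)+1/2·(-2.265619)≈-2.867289
n=6: y≈-2.867289, sp=-3, e=sp−y≈-0.132711; I≈-4.485786, D=e−e_prev≈-0.023511; u=5/4·(-0.132711)+1/2·(-4.485786)+1/4·(-0.023511)≈-2.414659; next y=3/5·(-2.867289)+1/2·(-2.414659)≈-2.927703
n=7: y=-2.927703, sp=-3, e=sp−y=-0.072297; I≈-4.558083, D=e−e_prev≈0.060414; u=5/4·(-0.072297)+1/2·(-4.558083)+1/4·0.060414≈-2.354309; next y=3/5·(-2.927703)+1/2·(-2.354309)≈-2.933776
n=8: y≈-2.933776, sp=-3, e=sp−y≈-0.066224; I≈-4.624306, D=e−e_prev≈0.006073; u=5/4·(-0.066224)+1/2·(-4.624306)+1/4·0.006073≈-2.393414; next y=3/5·(-2.933776)+1/2·(-2.393414)≈-2.956973
n=9: y≈-2.956973, sp=-3, e=sp−y≈-0.043027; I≈-4.667333, D=e−e_prev≈0.023197; u=5/4·(-0.043027)+1/2·(-4.667333)+1/4·0.023197≈-2.381651; next y=3/5·(-2.956973)+1/2·(-2.381651)≈-2.965009
n=10: y≈-2.965009, sp=-3, e=sp−y≈-0.034991; I≈-4.702324, D=e−e_prev≈0.008036; u=5/4·(-0.034991)+1/2·(-4.702324)+1/4·0.008036≈-2.392891; next y=3/5·(-2.965009)+1/2·(-2.392891)≈-2.975451
n=11: y≈-2.975451, sp=-3, e=sp−y≈-0.024549; I≈-4.726873, D=e−e_prev≈0.010442; u=5/4·(-0.024549)+1/2·(-4.726873)+1/4·0.010442≈-2.391512; next y=3/5·(-2.975451)+1/2·(-2.391512)≈-2.981027
n=12: y≈-2.981027, sp=-3, e=sp−y≈-0.018973; I≈-4.745846, D=e−e_prev≈0.005575; u=5/4·(-0.018973)+1/2·(-4.745846)+1/4·0.005575≈-2.395246; next y=3/5·(-2.981027)+1/2·(-2.395246)≈-2.986239
n=13: y≈-2.986239, sp=-3, e=sp−y≈-0.013761; I≈-4.759607, D=e−e_prev≈0.005212; u=5/4·(-0.013761)+1/2·(-4.759607)+1/4·0.005212≈-2.395702; next y=3/5·(-2.986239)+1/2·(-2.395702)≈-2.989594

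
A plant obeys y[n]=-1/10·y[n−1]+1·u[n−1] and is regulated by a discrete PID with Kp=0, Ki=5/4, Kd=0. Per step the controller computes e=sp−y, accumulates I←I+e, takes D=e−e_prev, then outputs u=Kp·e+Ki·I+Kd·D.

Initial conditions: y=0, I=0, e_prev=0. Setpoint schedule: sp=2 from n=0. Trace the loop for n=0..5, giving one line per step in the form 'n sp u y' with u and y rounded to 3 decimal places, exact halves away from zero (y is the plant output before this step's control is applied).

0 2 2.500 0.000
1 2 1.875 2.500
2 2 2.344 1.625
3 2 2.117 2.181
4 2 2.243 1.899
5 2 2.177 2.053

(exact arithmetic carried between steps; '≈' marks a value shown rounded to 6 d.p. or computed from one; I and e_prev carry over from the previous line; the table rounds u and y to 3 d.p., halves away from zero)
n=0: y=0, sp=2, e=sp−y=2; I=2, D=e−e_prev=2; u=0·2+5/4·2+0·2=2.5; next y=-1/10·0+1·2.5=2.5
n=1: y=2.5, sp=2, e=sp−y=-0.5; I=1.5, D=e−e_prev=-2.5; u=0·(-0.5)+5/4·1.5+0·(-2.5)=1.875; next y=-1/10·2.5+1·1.875=1.625
n=2: y=1.625, sp=2, e=sp−y=0.375; I=1.875, D=e−e_prev=0.875; u=0·0.375+5/4·1.875+0·0.875=2.34375; next y=-1/10·1.625+1·2.34375=2.18125
n=3: y=2.18125, sp=2, e=sp−y=-0.18125; I=1.69375, D=e−e_prev=-0.55625; u=0·(-0.18125)+5/4·1.69375+0·(-0.55625)≈2.117188; next y=-1/10·2.18125+1·2.117188≈1.899063
n=4: y≈1.899063, sp=2, e=sp−y≈0.100938; I≈1.794688, D=e−e_prev≈0.282188; u=0·0.100938+5/4·1.794688+0·0.282188≈2.243359; next y=-1/10·1.899063+1·2.243359≈2.053453
n=5: y≈2.053453, sp=2, e=sp−y≈-0.053453; I≈1.741234, D=e−e_prev≈-0.154391; u=0·(-0.053453)+5/4·1.741234+0·(-0.154391)≈2.176543; next y=-1/10·2.053453+1·2.176543≈1.971198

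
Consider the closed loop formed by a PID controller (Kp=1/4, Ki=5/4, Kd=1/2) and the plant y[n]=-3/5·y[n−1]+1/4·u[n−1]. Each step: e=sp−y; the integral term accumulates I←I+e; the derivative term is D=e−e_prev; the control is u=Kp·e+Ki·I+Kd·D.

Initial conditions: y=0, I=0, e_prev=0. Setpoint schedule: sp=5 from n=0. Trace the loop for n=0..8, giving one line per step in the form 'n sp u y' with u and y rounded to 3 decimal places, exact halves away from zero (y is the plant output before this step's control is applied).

(exact arithmetic carried between steps; '≈' marks a value shown rounded to 6 d.p. or computed from one; I and e_prev carry over from the previous line; the table rounds u and y to 3 d.p., halves away from zero)
n=0: y=0, sp=5, e=sp−y=5; I=5, D=e−e_prev=5; u=1/4·5+5/4·5+1/2·5=10; next y=-3/5·0+1/4·10=2.5
n=1: y=2.5, sp=5, e=sp−y=2.5; I=7.5, D=e−e_prev=-2.5; u=1/4·2.5+5/4·7.5+1/2·(-2.5)=8.75; next y=-3/5·2.5+1/4·8.75=0.6875
n=2: y=0.6875, sp=5, e=sp−y=4.3125; I=11.8125, D=e−e_prev=1.8125; u=1/4·4.3125+5/4·11.8125+1/2·1.8125=16.75; next y=-3/5·0.6875+1/4·16.75=3.775
n=3: y=3.775, sp=5, e=sp−y=1.225; I=13.0375, D=e−e_prev=-3.0875; u=1/4·1.225+5/4·13.0375+1/2·(-3.0875)=15.059375; next y=-3/5·3.775+1/4·15.059375≈1.499844
n=4: y≈1.499844, sp=5, e=sp−y≈3.500156; I≈16.537656, D=e−e_prev≈2.275156; u=1/4·3.500156+5/4·16.537656+1/2·2.275156≈22.684688; next y=-3/5·1.499844+1/4·22.684688≈4.771266
n=5: y≈4.771266, sp=5, e=sp−y≈0.228734; I≈16.766391, D=e−e_prev≈-3.271422; u=1/4·0.228734+5/4·16.766391+1/2·(-3.271422)≈19.379461; next y=-3/5·4.771266+1/4·19.379461≈1.982106
n=6: y≈1.982106, sp=5, e=sp−y≈3.017894; I≈19.784285, D=e−e_prev≈2.789160; u=1/4·3.017894+5/4·19.784285+1/2·2.789160≈26.879409; next y=-3/5·1.982106+1/4·26.879409≈5.530589
n=7: y≈5.530589, sp=5, e=sp−y≈-0.530589; I≈19.253696, D=e−e_prev≈-3.548483; u=1/4·(-0.530589)+5/4·19.253696+1/2·(-3.548483)≈22.160231; next y=-3/5·5.530589+1/4·22.160231≈2.221705
n=8: y≈2.221705, sp=5, e=sp−y≈2.778295; I≈22.031991, D=e−e_prev≈3.308884; u=1/4·2.778295+5/4·22.031991+1/2·3.308884≈29.889005; next y=-3/5·2.221705+1/4·29.889005≈6.139229

0 5 10.000 0.000
1 5 8.750 2.500
2 5 16.750 0.688
3 5 15.059 3.775
4 5 22.685 1.500
5 5 19.379 4.771
6 5 26.879 1.982
7 5 22.160 5.531
8 5 29.889 2.222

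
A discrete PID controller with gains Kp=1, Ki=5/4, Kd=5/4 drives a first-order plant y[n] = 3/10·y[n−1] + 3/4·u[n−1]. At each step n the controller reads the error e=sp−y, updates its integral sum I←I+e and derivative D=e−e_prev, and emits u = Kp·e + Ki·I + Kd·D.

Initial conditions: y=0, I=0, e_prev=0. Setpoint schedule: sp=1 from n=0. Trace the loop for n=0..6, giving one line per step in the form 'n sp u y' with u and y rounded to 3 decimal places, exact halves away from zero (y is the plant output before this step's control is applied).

0 1 3.500 0.000
1 1 -5.688 2.625
2 1 16.923 -3.478
3 1 -38.053 11.649
4 1 95.975 -25.045
5 1 -230.631 64.467
6 1 565.277 -153.633

(exact arithmetic carried between steps; '≈' marks a value shown rounded to 6 d.p. or computed from one; I and e_prev carry over from the previous line; the table rounds u and y to 3 d.p., halves away from zero)
n=0: y=0, sp=1, e=sp−y=1; I=1, D=e−e_prev=1; u=1·1+5/4·1+5/4·1=3.5; next y=3/10·0+3/4·3.5=2.625
n=1: y=2.625, sp=1, e=sp−y=-1.625; I=-0.625, D=e−e_prev=-2.625; u=1·(-1.625)+5/4·(-0.625)+5/4·(-2.625)=-5.6875; next y=3/10·2.625+3/4·(-5.6875)=-3.478125
n=2: y=-3.478125, sp=1, e=sp−y=4.478125; I=3.853125, D=e−e_prev=6.103125; u=1·4.478125+5/4·3.853125+5/4·6.103125≈16.923438; next y=3/10·(-3.478125)+3/4·16.923438≈11.649141
n=3: y≈11.649141, sp=1, e=sp−y≈-10.649141; I≈-6.796016, D=e−e_prev≈-15.127266; u=1·(-10.649141)+5/4·(-6.796016)+5/4·(-15.127266)≈-38.053242; next y=3/10·11.649141+3/4·(-38.053242)≈-25.045189
n=4: y≈-25.045189, sp=1, e=sp−y≈26.045189; I≈19.249174, D=e−e_prev≈36.694330; u=1·26.045189+5/4·19.249174+5/4·36.694330≈95.974569; next y=3/10·(-25.045189)+3/4·95.974569≈64.467370
n=5: y≈64.467370, sp=1, e=sp−y≈-63.467370; I≈-44.218196, D=e−e_prev≈-89.512560; u=1·(-63.467370)+5/4·(-44.218196)+5/4·(-89.512560)≈-230.630815; next y=3/10·64.467370+3/4·(-230.630815)≈-153.632900
n=6: y≈-153.632900, sp=1, e=sp−y≈154.632900; I≈110.414704, D=e−e_prev≈218.100270; u=1·154.632900+5/4·110.414704+5/4·218.100270≈565.276618; next y=3/10·(-153.632900)+3/4·565.276618≈377.867594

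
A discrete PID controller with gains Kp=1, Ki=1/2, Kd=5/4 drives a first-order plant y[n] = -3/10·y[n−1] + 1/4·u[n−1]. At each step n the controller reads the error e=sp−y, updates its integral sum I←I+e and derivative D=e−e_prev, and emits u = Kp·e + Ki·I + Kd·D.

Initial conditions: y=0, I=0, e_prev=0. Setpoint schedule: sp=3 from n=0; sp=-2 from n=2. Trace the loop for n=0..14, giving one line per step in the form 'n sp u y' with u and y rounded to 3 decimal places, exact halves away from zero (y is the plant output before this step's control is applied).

(exact arithmetic carried between steps; '≈' marks a value shown rounded to 6 d.p. or computed from one; I and e_prev carry over from the previous line; the table rounds u and y to 3 d.p., halves away from zero)
n=0: y=0, sp=3, e=sp−y=3; I=3, D=e−e_prev=3; u=1·3+1/2·3+5/4·3=8.25; next y=-3/10·0+1/4·8.25=2.0625
n=1: y=2.0625, sp=3, e=sp−y=0.9375; I=3.9375, D=e−e_prev=-2.0625; u=1·0.9375+1/2·3.9375+5/4·(-2.0625)=0.328125; next y=-3/10·2.0625+1/4·0.328125≈-0.536719
n=2: y≈-0.536719, sp=-2, e=sp−y≈-1.463281; I≈2.474219, D=e−e_prev≈-2.400781; u=1·(-1.463281)+1/2·2.474219+5/4·(-2.400781)≈-3.227148; next y=-3/10·(-0.536719)+1/4·(-3.227148)≈-0.645771
n=3: y≈-0.645771, sp=-2, e=sp−y≈-1.354229; I≈1.119990, D=e−e_prev≈0.109053; u=1·(-1.354229)+1/2·1.119990+5/4·0.109053≈-0.657917; next y=-3/10·(-0.645771)+1/4·(-0.657917)≈0.029252
n=4: y≈0.029252, sp=-2, e=sp−y≈-2.029252; I≈-0.909262, D=e−e_prev≈-0.675024; u=1·(-2.029252)+1/2·(-0.909262)+5/4·(-0.675024)≈-3.327662; next y=-3/10·0.029252+1/4·(-3.327662)≈-0.840691
n=5: y≈-0.840691, sp=-2, e=sp−y≈-1.159309; I≈-2.068571, D=e−e_prev≈0.869943; u=1·(-1.159309)+1/2·(-2.068571)+5/4·0.869943≈-1.106165; next y=-3/10·(-0.840691)+1/4·(-1.106165)≈-0.024334
n=6: y≈-0.024334, sp=-2, e=sp−y≈-1.975666; I≈-4.044237, D=e−e_prev≈-0.816357; u=1·(-1.975666)+1/2·(-4.044237)+5/4·(-0.816357)≈-5.018231; next y=-3/10·(-0.024334)+1/4·(-5.018231)≈-1.247258
n=7: y≈-1.247258, sp=-2, e=sp−y≈-0.752742; I≈-4.796979, D=e−e_prev≈1.222924; u=1·(-0.752742)+1/2·(-4.796979)+5/4·1.222924≈-1.622577; next y=-3/10·(-1.247258)+1/4·(-1.622577)≈-0.031467
n=8: y≈-0.031467, sp=-2, e=sp−y≈-1.968533; I≈-6.765512, D=e−e_prev≈-1.215791; u=1·(-1.968533)+1/2·(-6.765512)+5/4·(-1.215791)≈-6.871027; next y=-3/10·(-0.031467)+1/4·(-6.871027)≈-1.708317
n=9: y≈-1.708317, sp=-2, e=sp−y≈-0.291683; I≈-7.057195, D=e−e_prev≈1.676850; u=1·(-0.291683)+1/2·(-7.057195)+5/4·1.676850≈-1.724219; next y=-3/10·(-1.708317)+1/4·(-1.724219)≈0.081440
n=10: y≈0.081440, sp=-2, e=sp−y≈-2.081440; I≈-9.138636, D=e−e_prev≈-1.789757; u=1·(-2.081440)+1/2·(-9.138636)+5/4·(-1.789757)≈-8.887955; next y=-3/10·0.081440+1/4·(-8.887955)≈-2.246421
n=11: y≈-2.246421, sp=-2, e=sp−y≈0.246421; I≈-8.892215, D=e−e_prev≈2.327861; u=1·0.246421+1/2·(-8.892215)+5/4·2.327861≈-1.289860; next y=-3/10·(-2.246421)+1/4·(-1.289860)≈0.351461
n=12: y≈0.351461, sp=-2, e=sp−y≈-2.351461; I≈-11.243676, D=e−e_prev≈-2.597882; u=1·(-2.351461)+1/2·(-11.243676)+5/4·(-2.597882)≈-11.220651; next y=-3/10·0.351461+1/4·(-11.220651)≈-2.910601
n=13: y≈-2.910601, sp=-2, e=sp−y≈0.910601; I≈-10.333075, D=e−e_prev≈3.262062; u=1·0.910601+1/2·(-10.333075)+5/4·3.262062≈-0.178358; next y=-3/10·(-2.910601)+1/4·(-0.178358)≈0.828591
n=14: y≈0.828591, sp=-2, e=sp−y≈-2.828591; I≈-13.161666, D=e−e_prev≈-3.739192; u=1·(-2.828591)+1/2·(-13.161666)+5/4·(-3.739192)≈-14.083414; next y=-3/10·0.828591+1/4·(-14.083414)≈-3.769431

0 3 8.250 0.000
1 3 0.328 2.063
2 -2 -3.227 -0.537
3 -2 -0.658 -0.646
4 -2 -3.328 0.029
5 -2 -1.106 -0.841
6 -2 -5.018 -0.024
7 -2 -1.623 -1.247
8 -2 -6.871 -0.031
9 -2 -1.724 -1.708
10 -2 -8.888 0.081
11 -2 -1.290 -2.246
12 -2 -11.221 0.351
13 -2 -0.178 -2.911
14 -2 -14.083 0.829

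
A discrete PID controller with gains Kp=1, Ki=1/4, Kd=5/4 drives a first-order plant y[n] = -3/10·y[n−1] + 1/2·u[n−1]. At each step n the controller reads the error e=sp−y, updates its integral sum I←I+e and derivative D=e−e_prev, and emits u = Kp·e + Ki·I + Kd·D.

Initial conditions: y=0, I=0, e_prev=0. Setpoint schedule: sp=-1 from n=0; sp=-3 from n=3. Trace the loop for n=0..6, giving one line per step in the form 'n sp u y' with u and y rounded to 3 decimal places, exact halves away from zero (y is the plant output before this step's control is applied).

(exact arithmetic carried between steps; '≈' marks a value shown rounded to 6 d.p. or computed from one; I and e_prev carry over from the previous line; the table rounds u and y to 3 d.p., halves away from zero)
n=0: y=0, sp=-1, e=sp−y=-1; I=-1, D=e−e_prev=-1; u=1·(-1)+1/4·(-1)+5/4·(-1)=-2.5; next y=-3/10·0+1/2·(-2.5)=-1.25
n=1: y=-1.25, sp=-1, e=sp−y=0.25; I=-0.75, D=e−e_prev=1.25; u=1·0.25+1/4·(-0.75)+5/4·1.25=1.625; next y=-3/10·(-1.25)+1/2·1.625=1.1875
n=2: y=1.1875, sp=-1, e=sp−y=-2.1875; I=-2.9375, D=e−e_prev=-2.4375; u=1·(-2.1875)+1/4·(-2.9375)+5/4·(-2.4375)=-5.96875; next y=-3/10·1.1875+1/2·(-5.96875)=-3.340625
n=3: y=-3.340625, sp=-3, e=sp−y=0.340625; I=-2.596875, D=e−e_prev=2.528125; u=1·0.340625+1/4·(-2.596875)+5/4·2.528125≈2.851563; next y=-3/10·(-3.340625)+1/2·2.851563≈2.427969
n=4: y≈2.427969, sp=-3, e=sp−y≈-5.427969; I≈-8.024844, D=e−e_prev≈-5.768594; u=1·(-5.427969)+1/4·(-8.024844)+5/4·(-5.768594)≈-14.644922; next y=-3/10·2.427969+1/2·(-14.644922)≈-8.050852
n=5: y≈-8.050852, sp=-3, e=sp−y≈5.050852; I≈-2.973992, D=e−e_prev≈10.478820; u=1·5.050852+1/4·(-2.973992)+5/4·10.478820≈17.405879; next y=-3/10·(-8.050852)+1/2·17.405879≈11.118195
n=6: y≈11.118195, sp=-3, e=sp−y≈-14.118195; I≈-17.092187, D=e−e_prev≈-19.169046; u=1·(-14.118195)+1/4·(-17.092187)+5/4·(-19.169046)≈-42.352550; next y=-3/10·11.118195+1/2·(-42.352550)≈-24.511733

0 -1 -2.500 0.000
1 -1 1.625 -1.250
2 -1 -5.969 1.188
3 -3 2.852 -3.341
4 -3 -14.645 2.428
5 -3 17.406 -8.051
6 -3 -42.353 11.118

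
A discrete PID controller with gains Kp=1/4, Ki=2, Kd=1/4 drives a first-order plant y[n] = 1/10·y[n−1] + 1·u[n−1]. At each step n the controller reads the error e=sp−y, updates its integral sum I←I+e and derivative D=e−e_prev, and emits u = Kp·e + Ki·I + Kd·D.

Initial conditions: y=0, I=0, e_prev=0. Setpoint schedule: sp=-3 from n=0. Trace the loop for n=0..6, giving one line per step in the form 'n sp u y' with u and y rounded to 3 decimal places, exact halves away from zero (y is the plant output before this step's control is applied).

0 -3 -7.500 0.000
1 -3 6.000 -7.500
2 -3 -18.750 5.250
3 -3 26.625 -18.225
4 -3 -56.363 24.803
5 -3 95.501 -53.882
6 -3 -182.394 90.113

(exact arithmetic carried between steps; '≈' marks a value shown rounded to 6 d.p. or computed from one; I and e_prev carry over from the previous line; the table rounds u and y to 3 d.p., halves away from zero)
n=0: y=0, sp=-3, e=sp−y=-3; I=-3, D=e−e_prev=-3; u=1/4·(-3)+2·(-3)+1/4·(-3)=-7.5; next y=1/10·0+1·(-7.5)=-7.5
n=1: y=-7.5, sp=-3, e=sp−y=4.5; I=1.5, D=e−e_prev=7.5; u=1/4·4.5+2·1.5+1/4·7.5=6; next y=1/10·(-7.5)+1·6=5.25
n=2: y=5.25, sp=-3, e=sp−y=-8.25; I=-6.75, D=e−e_prev=-12.75; u=1/4·(-8.25)+2·(-6.75)+1/4·(-12.75)=-18.75; next y=1/10·5.25+1·(-18.75)=-18.225
n=3: y=-18.225, sp=-3, e=sp−y=15.225; I=8.475, D=e−e_prev=23.475; u=1/4·15.225+2·8.475+1/4·23.475=26.625; next y=1/10·(-18.225)+1·26.625=24.8025
n=4: y=24.8025, sp=-3, e=sp−y=-27.8025; I=-19.3275, D=e−e_prev=-43.0275; u=1/4·(-27.8025)+2·(-19.3275)+1/4·(-43.0275)=-56.3625; next y=1/10·24.8025+1·(-56.3625)=-53.88225
n=5: y=-53.88225, sp=-3, e=sp−y=50.88225; I=31.55475, D=e−e_prev=78.68475; u=1/4·50.88225+2·31.55475+1/4·78.68475=95.50125; next y=1/10·(-53.88225)+1·95.50125=90.113025
n=6: y=90.113025, sp=-3, e=sp−y=-93.113025; I=-61.558275, D=e−e_prev=-143.995275; u=1/4·(-93.113025)+2·(-61.558275)+1/4·(-143.995275)=-182.393625; next y=1/10·90.113025+1·(-182.393625)≈-173.382323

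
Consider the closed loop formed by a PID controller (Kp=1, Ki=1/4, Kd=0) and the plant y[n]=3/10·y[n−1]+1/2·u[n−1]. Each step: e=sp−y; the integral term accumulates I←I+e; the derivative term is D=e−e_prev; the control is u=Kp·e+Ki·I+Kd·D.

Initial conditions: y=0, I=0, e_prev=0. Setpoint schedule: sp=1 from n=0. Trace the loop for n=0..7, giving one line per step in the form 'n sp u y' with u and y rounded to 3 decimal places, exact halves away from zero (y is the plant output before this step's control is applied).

(exact arithmetic carried between steps; '≈' marks a value shown rounded to 6 d.p. or computed from one; I and e_prev carry over from the previous line; the table rounds u and y to 3 d.p., halves away from zero)
n=0: y=0, sp=1, e=sp−y=1; I=1, D=e−e_prev=1; u=1·1+1/4·1+0·1=1.25; next y=3/10·0+1/2·1.25=0.625
n=1: y=0.625, sp=1, e=sp−y=0.375; I=1.375, D=e−e_prev=-0.625; u=1·0.375+1/4·1.375+0·(-0.625)=0.71875; next y=3/10·0.625+1/2·0.71875=0.546875
n=2: y=0.546875, sp=1, e=sp−y=0.453125; I=1.828125, D=e−e_prev=0.078125; u=1·0.453125+1/4·1.828125+0·0.078125≈0.910156; next y=3/10·0.546875+1/2·0.910156≈0.619141
n=3: y≈0.619141, sp=1, e=sp−y≈0.380859; I≈2.208984, D=e−e_prev≈-0.072266; u=1·0.380859+1/4·2.208984+0·(-0.072266)≈0.933105; next y=3/10·0.619141+1/2·0.933105≈0.652295
n=4: y≈0.652295, sp=1, e=sp−y≈0.347705; I≈2.556689, D=e−e_prev≈-0.033154; u=1·0.347705+1/4·2.556689+0·(-0.033154)≈0.986877; next y=3/10·0.652295+1/2·0.986877≈0.689127
n=5: y≈0.689127, sp=1, e=sp−y≈0.310873; I≈2.867562, D=e−e_prev≈-0.036832; u=1·0.310873+1/4·2.867562+0·(-0.036832)≈1.027763; next y=3/10·0.689127+1/2·1.027763≈0.720620
n=6: y≈0.720620, sp=1, e=sp−y≈0.279380; I≈3.146942, D=e−e_prev≈-0.031493; u=1·0.279380+1/4·3.146942+0·(-0.031493)≈1.066116; next y=3/10·0.720620+1/2·1.066116≈0.749244
n=7: y≈0.749244, sp=1, e=sp−y≈0.250756; I≈3.397699, D=e−e_prev≈-0.028624; u=1·0.250756+1/4·3.397699+0·(-0.028624)≈1.100181; next y=3/10·0.749244+1/2·1.100181≈0.774864

0 1 1.250 0.000
1 1 0.719 0.625
2 1 0.910 0.547
3 1 0.933 0.619
4 1 0.987 0.652
5 1 1.028 0.689
6 1 1.066 0.721
7 1 1.100 0.749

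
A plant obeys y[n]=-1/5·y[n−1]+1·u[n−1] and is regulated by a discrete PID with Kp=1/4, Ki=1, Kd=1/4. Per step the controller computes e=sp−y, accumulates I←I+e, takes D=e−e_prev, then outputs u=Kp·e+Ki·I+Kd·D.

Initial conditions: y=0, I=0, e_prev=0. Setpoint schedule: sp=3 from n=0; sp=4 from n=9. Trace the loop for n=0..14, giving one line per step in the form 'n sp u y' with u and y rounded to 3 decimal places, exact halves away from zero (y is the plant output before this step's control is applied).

0 3 4.500 0.000
1 3 0.000 4.500
2 3 7.725 -0.900
3 3 -2.933 7.905
4 3 12.992 -4.514
5 3 -10.211 13.894
6 3 23.823 -12.990
7 3 -26.025 26.421
8 3 47.002 -31.309
9 4 -58.480 53.263
10 4 96.744 -69.133
11 4 -130.277 110.570
12 4 202.521 -152.391
13 4 -284.914 232.999
14 4 429.204 -331.514

(exact arithmetic carried between steps; '≈' marks a value shown rounded to 6 d.p. or computed from one; I and e_prev carry over from the previous line; the table rounds u and y to 3 d.p., halves away from zero)
n=0: y=0, sp=3, e=sp−y=3; I=3, D=e−e_prev=3; u=1/4·3+1·3+1/4·3=4.5; next y=-1/5·0+1·4.5=4.5
n=1: y=4.5, sp=3, e=sp−y=-1.5; I=1.5, D=e−e_prev=-4.5; u=1/4·(-1.5)+1·1.5+1/4·(-4.5)=0; next y=-1/5·4.5+1·0=-0.9
n=2: y=-0.9, sp=3, e=sp−y=3.9; I=5.4, D=e−e_prev=5.4; u=1/4·3.9+1·5.4+1/4·5.4=7.725; next y=-1/5·(-0.9)+1·7.725=7.905
n=3: y=7.905, sp=3, e=sp−y=-4.905; I=0.495, D=e−e_prev=-8.805; u=1/4·(-4.905)+1·0.495+1/4·(-8.805)=-2.9325; next y=-1/5·7.905+1·(-2.9325)=-4.5135
n=4: y=-4.5135, sp=3, e=sp−y=7.5135; I=8.0085, D=e−e_prev=12.4185; u=1/4·7.5135+1·8.0085+1/4·12.4185=12.9915; next y=-1/5·(-4.5135)+1·12.9915=13.8942
n=5: y=13.8942, sp=3, e=sp−y=-10.8942; I=-2.8857, D=e−e_prev=-18.4077; u=1/4·(-10.8942)+1·(-2.8857)+1/4·(-18.4077)=-10.211175; next y=-1/5·13.8942+1·(-10.211175)=-12.990015
n=6: y=-12.990015, sp=3, e=sp−y=15.990015; I=13.104315, D=e−e_prev=26.884215; u=1/4·15.990015+1·13.104315+1/4·26.884215≈23.822873; next y=-1/5·(-12.990015)+1·23.822873≈26.420876
n=7: y≈26.420876, sp=3, e=sp−y≈-23.420876; I≈-10.316561, D=e−e_prev≈-39.410891; u=1/4·(-23.420876)+1·(-10.316561)+1/4·(-39.410891)≈-26.024502; next y=-1/5·26.420876+1·(-26.024502)≈-31.308677
n=8: y≈-31.308677, sp=3, e=sp−y≈34.308677; I≈23.992117, D=e−e_prev≈57.729553; u=1/4·34.308677+1·23.992117+1/4·57.729553≈47.001674; next y=-1/5·(-31.308677)+1·47.001674≈53.263409
n=9: y≈53.263409, sp=4, e=sp−y≈-49.263409; I≈-25.271293, D=e−e_prev≈-83.572087; u=1/4·(-49.263409)+1·(-25.271293)+1/4·(-83.572087)≈-58.480167; next y=-1/5·53.263409+1·(-58.480167)≈-69.132849
n=10: y≈-69.132849, sp=4, e=sp−y≈73.132849; I≈47.861556, D=e−e_prev≈122.396258; u=1/4·73.132849+1·47.861556+1/4·122.396258≈96.743833; next y=-1/5·(-69.132849)+1·96.743833≈110.570402
n=11: y≈110.570402, sp=4, e=sp−y≈-106.570402; I≈-58.708846, D=e−e_prev≈-179.703251; u=1/4·(-106.570402)+1·(-58.708846)+1/4·(-179.703251)≈-130.277260; next y=-1/5·110.570402+1·(-130.277260)≈-152.391340
n=12: y≈-152.391340, sp=4, e=sp−y≈156.391340; I≈97.682494, D=e−e_prev≈262.961743; u=1/4·156.391340+1·97.682494+1/4·262.961743≈202.520765; next y=-1/5·(-152.391340)+1·202.520765≈232.999033
n=13: y≈232.999033, sp=4, e=sp−y≈-228.999033; I≈-131.316539, D=e−e_prev≈-385.390373; u=1/4·(-228.999033)+1·(-131.316539)+1/4·(-385.390373)≈-284.913890; next y=-1/5·232.999033+1·(-284.913890)≈-331.513697
n=14: y≈-331.513697, sp=4, e=sp−y≈335.513697; I≈204.197158, D=e−e_prev≈564.512729; u=1/4·335.513697+1·204.197158+1/4·564.512729≈429.203764; next y=-1/5·(-331.513697)+1·429.203764≈495.506504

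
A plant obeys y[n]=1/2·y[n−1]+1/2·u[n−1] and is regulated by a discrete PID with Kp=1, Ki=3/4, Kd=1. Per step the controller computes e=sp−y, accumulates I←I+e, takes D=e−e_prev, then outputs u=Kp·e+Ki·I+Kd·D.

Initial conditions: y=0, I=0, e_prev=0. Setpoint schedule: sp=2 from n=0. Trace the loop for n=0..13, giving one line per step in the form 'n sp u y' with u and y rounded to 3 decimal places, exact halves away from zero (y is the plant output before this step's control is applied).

0 2 5.500 0.000
1 2 -2.563 2.750
2 2 6.930 0.094
3 2 -3.696 3.512
4 2 8.499 -0.092
5 2 -5.349 4.203
6 2 10.428 -0.573
7 2 -7.545 4.928
8 2 12.910 -1.308
9 2 -10.395 5.801
10 2 16.133 -2.297
11 2 -14.083 6.918
12 2 20.320 -3.583
13 2 -18.860 8.368

(exact arithmetic carried between steps; '≈' marks a value shown rounded to 6 d.p. or computed from one; I and e_prev carry over from the previous line; the table rounds u and y to 3 d.p., halves away from zero)
n=0: y=0, sp=2, e=sp−y=2; I=2, D=e−e_prev=2; u=1·2+3/4·2+1·2=5.5; next y=1/2·0+1/2·5.5=2.75
n=1: y=2.75, sp=2, e=sp−y=-0.75; I=1.25, D=e−e_prev=-2.75; u=1·(-0.75)+3/4·1.25+1·(-2.75)=-2.5625; next y=1/2·2.75+1/2·(-2.5625)=0.09375
n=2: y=0.09375, sp=2, e=sp−y=1.90625; I=3.15625, D=e−e_prev=2.65625; u=1·1.90625+3/4·3.15625+1·2.65625≈6.929688; next y=1/2·0.09375+1/2·6.929688≈3.511719
n=3: y≈3.511719, sp=2, e=sp−y≈-1.511719; I≈1.644531, D=e−e_prev≈-3.417969; u=1·(-1.511719)+3/4·1.644531+1·(-3.417969)≈-3.696289; next y=1/2·3.511719+1/2·(-3.696289)≈-0.092285
n=4: y≈-0.092285, sp=2, e=sp−y≈2.092285; I≈3.736816, D=e−e_prev≈3.604004; u=1·2.092285+3/4·3.736816+1·3.604004≈8.498901; next y=1/2·(-0.092285)+1/2·8.498901≈4.203308
n=5: y≈4.203308, sp=2, e=sp−y≈-2.203308; I≈1.533508, D=e−e_prev≈-4.295593; u=1·(-2.203308)+3/4·1.533508+1·(-4.295593)≈-5.348770; next y=1/2·4.203308+1/2·(-5.348770)≈-0.572731
n=6: y≈-0.572731, sp=2, e=sp−y≈2.572731; I≈4.106239, D=e−e_prev≈4.776039; u=1·2.572731+3/4·4.106239+1·4.776039≈10.428450; next y=1/2·(-0.572731)+1/2·10.428450≈4.927859
n=7: y≈4.927859, sp=2, e=sp−y≈-2.927859; I≈1.178380, D=e−e_prev≈-5.500590; u=1·(-2.927859)+3/4·1.178380+1·(-5.500590)≈-7.544665; next y=1/2·4.927859+1/2·(-7.544665)≈-1.308403
n=8: y≈-1.308403, sp=2, e=sp−y≈3.308403; I≈4.486783, D=e−e_prev≈6.236262; u=1·3.308403+3/4·4.486783+1·6.236262≈12.909752; next y=1/2·(-1.308403)+1/2·12.909752≈5.800674
n=9: y≈5.800674, sp=2, e=sp−y≈-3.800674; I≈0.686108, D=e−e_prev≈-7.109077; u=1·(-3.800674)+3/4·0.686108+1·(-7.109077)≈-10.395170; next y=1/2·5.800674+1/2·(-10.395170)≈-2.297248
n=10: y≈-2.297248, sp=2, e=sp−y≈4.297248; I≈4.983356, D=e−e_prev≈8.097922; u=1·4.297248+3/4·4.983356+1·8.097922≈16.132688; next y=1/2·(-2.297248)+1/2·16.132688≈6.917720
n=11: y≈6.917720, sp=2, e=sp−y≈-4.917720; I≈0.065636, D=e−e_prev≈-9.214968; u=1·(-4.917720)+3/4·0.065636+1·(-9.214968)≈-14.083460; next y=1/2·6.917720+1/2·(-14.083460)≈-3.582870
n=12: y≈-3.582870, sp=2, e=sp−y≈5.582870; I≈5.648507, D=e−e_prev≈10.500590; u=1·5.582870+3/4·5.648507+1·10.500590≈20.319840; next y=1/2·(-3.582870)+1/2·20.319840≈8.368485
n=13: y≈8.368485, sp=2, e=sp−y≈-6.368485; I≈-0.719978, D=e−e_prev≈-11.951355; u=1·(-6.368485)+3/4·(-0.719978)+1·(-11.951355)≈-18.859824; next y=1/2·8.368485+1/2·(-18.859824)≈-5.245670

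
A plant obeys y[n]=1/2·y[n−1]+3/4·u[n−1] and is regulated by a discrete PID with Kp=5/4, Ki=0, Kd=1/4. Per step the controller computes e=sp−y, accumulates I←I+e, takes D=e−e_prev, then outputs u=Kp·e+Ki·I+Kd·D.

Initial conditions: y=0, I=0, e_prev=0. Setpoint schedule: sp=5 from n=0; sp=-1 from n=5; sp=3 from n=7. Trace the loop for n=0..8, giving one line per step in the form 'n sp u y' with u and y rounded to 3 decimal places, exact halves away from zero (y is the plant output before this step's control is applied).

0 5 7.500 0.000
1 5 -2.188 5.625
2 5 5.898 1.172
3 5 -0.972 5.010
4 5 4.838 1.776
5 -1 -9.081 4.517
6 -1 6.708 -4.552
7 3 -0.520 2.755
8 3 2.958 0.987

(exact arithmetic carried between steps; '≈' marks a value shown rounded to 6 d.p. or computed from one; I and e_prev carry over from the previous line; the table rounds u and y to 3 d.p., halves away from zero)
n=0: y=0, sp=5, e=sp−y=5; I=5, D=e−e_prev=5; u=5/4·5+0·5+1/4·5=7.5; next y=1/2·0+3/4·7.5=5.625
n=1: y=5.625, sp=5, e=sp−y=-0.625; I=4.375, D=e−e_prev=-5.625; u=5/4·(-0.625)+0·4.375+1/4·(-5.625)=-2.1875; next y=1/2·5.625+3/4·(-2.1875)=1.171875
n=2: y=1.171875, sp=5, e=sp−y=3.828125; I=8.203125, D=e−e_prev=4.453125; u=5/4·3.828125+0·8.203125+1/4·4.453125≈5.898438; next y=1/2·1.171875+3/4·5.898438≈5.009766
n=3: y≈5.009766, sp=5, e=sp−y≈-0.009766; I≈8.193359, D=e−e_prev≈-3.837891; u=5/4·(-0.009766)+0·8.193359+1/4·(-3.837891)≈-0.971680; next y=1/2·5.009766+3/4·(-0.971680)≈1.776123
n=4: y≈1.776123, sp=5, e=sp−y≈3.223877; I≈11.417236, D=e−e_prev≈3.233643; u=5/4·3.223877+0·11.417236+1/4·3.233643≈4.838257; next y=1/2·1.776123+3/4·4.838257≈4.516754
n=5: y≈4.516754, sp=-1, e=sp−y≈-5.516754; I≈5.900482, D=e−e_prev≈-8.740631; u=5/4·(-5.516754)+0·5.900482+1/4·(-8.740631)≈-9.081100; next y=1/2·4.516754+3/4·(-9.081100)≈-4.552448
n=6: y≈-4.552448, sp=-1, e=sp−y≈3.552448; I≈9.452930, D=e−e_prev≈9.069202; u=5/4·3.552448+0·9.452930+1/4·9.069202≈6.707861; next y=1/2·(-4.552448)+3/4·6.707861≈2.754672
n=7: y≈2.754672, sp=3, e=sp−y≈0.245328; I≈9.698259, D=e−e_prev≈-3.307120; u=5/4·0.245328+0·9.698259+1/4·(-3.307120)≈-0.520119; next y=1/2·2.754672+3/4·(-0.520119)≈0.987246
n=8: y≈0.987246, sp=3, e=sp−y≈2.012754; I≈11.711013, D=e−e_prev≈1.767425; u=5/4·2.012754+0·11.711013+1/4·1.767425≈2.957799; next y=1/2·0.987246+3/4·2.957799≈2.711972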